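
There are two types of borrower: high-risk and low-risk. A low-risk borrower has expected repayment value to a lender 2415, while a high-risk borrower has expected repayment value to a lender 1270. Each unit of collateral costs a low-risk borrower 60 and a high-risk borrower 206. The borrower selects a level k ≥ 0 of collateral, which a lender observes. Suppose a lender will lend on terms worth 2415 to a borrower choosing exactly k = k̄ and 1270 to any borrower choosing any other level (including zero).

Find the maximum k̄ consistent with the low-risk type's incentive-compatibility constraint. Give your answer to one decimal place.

Choosing k̄ yields the low-risk type 2415 − 60·k̄; choosing zero yields 1270.
The low-risk type is indifferent at 2415 − 60·k̄ = 1270, i.e. k̄ = (2415 − 1270) / 60 ≈ 19.1.
For any k̄ above 19.1 the low-risk type would rather pool at zero, so separation collapses.

19.1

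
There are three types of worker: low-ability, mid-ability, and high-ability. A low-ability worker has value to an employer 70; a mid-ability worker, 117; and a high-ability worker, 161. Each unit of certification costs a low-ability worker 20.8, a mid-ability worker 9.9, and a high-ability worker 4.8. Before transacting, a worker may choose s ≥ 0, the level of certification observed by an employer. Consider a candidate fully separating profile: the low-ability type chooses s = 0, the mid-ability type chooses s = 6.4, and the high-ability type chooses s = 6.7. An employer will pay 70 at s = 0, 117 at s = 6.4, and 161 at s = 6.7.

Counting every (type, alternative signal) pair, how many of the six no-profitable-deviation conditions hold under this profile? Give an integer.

Low-ability (own payoff 70): to s=6.4 gives 117 − 20.8×6.4 = -16.12 → no gain ✓; to s=6.7 gives 161 − 20.8×6.7 = 21.64 → no gain ✓.
High-ability (own payoff 161 − 4.8×6.7 = 128.84): to s=0 gives 70 → no gain ✓; to s=6.4 gives 117 − 4.8×6.4 = 86.28 → no gain ✓.
Mid-ability (own payoff 117 − 9.9×6.4 = 53.64): to s=0 gives 70 → profitable ✗; to s=6.7 gives 161 − 9.9×6.7 = 94.67 → profitable ✗.
4 of the 6 constraints hold; not an equilibrium.

4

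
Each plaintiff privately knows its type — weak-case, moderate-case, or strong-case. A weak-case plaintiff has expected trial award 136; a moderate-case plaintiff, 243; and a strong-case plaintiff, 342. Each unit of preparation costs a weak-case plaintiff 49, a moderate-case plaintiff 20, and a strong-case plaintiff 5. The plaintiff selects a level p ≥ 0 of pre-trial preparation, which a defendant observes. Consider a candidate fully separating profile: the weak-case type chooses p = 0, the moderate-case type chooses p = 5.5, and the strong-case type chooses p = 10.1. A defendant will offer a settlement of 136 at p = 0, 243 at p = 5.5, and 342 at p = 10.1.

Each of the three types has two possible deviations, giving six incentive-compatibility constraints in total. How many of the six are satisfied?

Weak-case (own payoff 136): to p=5.5 gives 243 − 49×5.5 = -26.5 → no gain ✓; to p=10.1 gives 342 − 49×10.1 = -152.9 → no gain ✓.
Strong-case (own payoff 342 − 5×10.1 = 291.5): to p=0 gives 136 → no gain ✓; to p=5.5 gives 243 − 5×5.5 = 215.5 → no gain ✓.
Moderate-case (own payoff 243 − 20×5.5 = 133): to p=0 gives 136 → profitable ✗; to p=10.1 gives 342 − 20×10.1 = 140 → profitable ✗.
4 of the 6 constraints hold; not an equilibrium.

4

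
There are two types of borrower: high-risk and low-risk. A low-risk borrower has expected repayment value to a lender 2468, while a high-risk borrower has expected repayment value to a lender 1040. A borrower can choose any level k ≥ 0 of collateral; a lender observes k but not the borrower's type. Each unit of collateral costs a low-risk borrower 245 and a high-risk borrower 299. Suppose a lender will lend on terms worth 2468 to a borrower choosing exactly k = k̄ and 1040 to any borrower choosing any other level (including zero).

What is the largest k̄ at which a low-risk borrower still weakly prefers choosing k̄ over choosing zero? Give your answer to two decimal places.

5.83

Choosing k̄ yields the low-risk type 2468 − 245·k̄; choosing zero yields 1040.
The low-risk type is indifferent at 2468 − 245·k̄ = 1040, i.e. k̄ = (2468 − 1040) / 245 ≈ 5.83.
For any k̄ above 5.83 the low-risk type would rather pool at zero, so separation collapses.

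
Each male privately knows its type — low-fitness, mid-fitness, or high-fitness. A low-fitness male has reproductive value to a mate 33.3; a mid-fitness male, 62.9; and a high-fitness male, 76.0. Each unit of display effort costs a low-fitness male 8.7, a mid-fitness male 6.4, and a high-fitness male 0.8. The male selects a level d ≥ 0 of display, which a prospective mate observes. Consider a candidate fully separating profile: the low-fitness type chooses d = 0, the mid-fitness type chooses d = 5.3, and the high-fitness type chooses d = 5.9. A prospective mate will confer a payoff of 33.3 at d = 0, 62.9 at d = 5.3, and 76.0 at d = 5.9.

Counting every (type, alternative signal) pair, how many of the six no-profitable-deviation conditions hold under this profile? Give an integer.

High-fitness (own payoff 76.0 − 0.8×5.9 = 71.28): to d=0 gives 33.3 → no gain ✓; to d=5.3 gives 62.9 − 0.8×5.3 = 58.66 → no gain ✓.
Low-fitness (own payoff 33.3): to d=5.3 gives 62.9 − 8.7×5.3 = 16.79 → no gain ✓; to d=5.9 gives 76.0 − 8.7×5.9 = 24.67 → no gain ✓.
Mid-fitness (own payoff 62.9 − 6.4×5.3 = 28.98): to d=0 gives 33.3 → profitable ✗; to d=5.9 gives 76.0 − 6.4×5.9 = 38.24 → profitable ✗.
4 of the 6 constraints hold; not an equilibrium.

4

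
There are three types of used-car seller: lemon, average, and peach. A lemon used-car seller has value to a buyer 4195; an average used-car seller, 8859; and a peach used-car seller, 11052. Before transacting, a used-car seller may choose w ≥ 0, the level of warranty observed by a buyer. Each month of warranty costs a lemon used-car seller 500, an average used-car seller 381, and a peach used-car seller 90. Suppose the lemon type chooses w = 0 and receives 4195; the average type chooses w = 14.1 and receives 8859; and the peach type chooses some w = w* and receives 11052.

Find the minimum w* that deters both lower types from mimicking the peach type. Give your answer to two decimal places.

Average type (on-path payoff 8859 − 381×14.1 = 3486.9) won't mimic when 3486.9 ≥ 11052 − 381·w*, i.e. w* ≥ 19.86.
Lemon type (on-path payoff 4195) won't mimic when 4195 ≥ 11052 − 500·w*, i.e. w* ≥ 13.71.
Both must hold, so w* = max(13.71, 19.86) = 19.86. The average type's constraint binds.

19.86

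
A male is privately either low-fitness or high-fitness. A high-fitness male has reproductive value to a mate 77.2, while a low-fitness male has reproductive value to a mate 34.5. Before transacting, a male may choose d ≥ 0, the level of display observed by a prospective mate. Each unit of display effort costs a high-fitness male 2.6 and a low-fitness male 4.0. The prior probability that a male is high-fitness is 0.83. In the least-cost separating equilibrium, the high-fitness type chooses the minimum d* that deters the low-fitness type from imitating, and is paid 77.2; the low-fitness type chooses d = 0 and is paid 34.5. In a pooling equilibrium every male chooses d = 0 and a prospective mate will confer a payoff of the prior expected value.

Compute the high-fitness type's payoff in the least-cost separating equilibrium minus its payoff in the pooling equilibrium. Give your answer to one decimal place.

Least-cost separating signal: d* solves 34.5 = 77.2 − 4.0·d*, so d* = (77.2 − 34.5)/4.0 = 10.675.
High-fitness type's separating payoff: 77.2 − 2.6 × d* = 77.2 − 2.6 × (77.2 − 34.5)/4.0 = 77.2 − 111.02/4.0 = 49.445.
Pooling payoff: 0.83 × 77.2 + 0.17 × 34.5 = 69.941.
Difference: 49.445 − 69.941 = -20.496, i.e. -20.5 to one decimal place.
The high-fitness type would prefer the pooling outcome.

-20.5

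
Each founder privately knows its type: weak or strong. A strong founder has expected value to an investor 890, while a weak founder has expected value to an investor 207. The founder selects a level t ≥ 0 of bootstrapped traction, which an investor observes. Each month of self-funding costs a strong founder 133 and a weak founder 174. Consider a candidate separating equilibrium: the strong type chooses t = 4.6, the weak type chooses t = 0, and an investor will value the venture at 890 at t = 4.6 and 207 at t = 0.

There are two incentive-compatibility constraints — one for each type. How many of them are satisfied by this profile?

Weak type: stay at 0 → 207; mimic → 890 − 174 × 4.6 = 89.6. IC holds (207 ≥ 89.6).
Strong type: signal → 890 − 133 × 4.6 = 278.2; deviate to 0 → 207. IC holds (278.2 ≥ 207).
2 of 2 constraints hold, so this is a separating equilibrium.

2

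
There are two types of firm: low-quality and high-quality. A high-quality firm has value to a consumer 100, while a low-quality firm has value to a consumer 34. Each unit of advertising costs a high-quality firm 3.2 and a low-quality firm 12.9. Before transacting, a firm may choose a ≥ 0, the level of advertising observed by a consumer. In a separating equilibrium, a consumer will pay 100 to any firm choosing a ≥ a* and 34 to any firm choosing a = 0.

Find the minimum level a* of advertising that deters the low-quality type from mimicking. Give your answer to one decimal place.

A low-quality firm choosing a = 0 receives 34.
Imitating at a* instead would pay 100 at cost 12.9·a*, netting 100 − 12.9·a*.
Indifference: 34 = 100 − 12.9·a*, so a* = (100 − 34) / 12.9 ≈ 5.1.
This is the low-quality type's binding incentive-compatibility constraint; any a ≥ 5.1 sustains separation on that side.

5.1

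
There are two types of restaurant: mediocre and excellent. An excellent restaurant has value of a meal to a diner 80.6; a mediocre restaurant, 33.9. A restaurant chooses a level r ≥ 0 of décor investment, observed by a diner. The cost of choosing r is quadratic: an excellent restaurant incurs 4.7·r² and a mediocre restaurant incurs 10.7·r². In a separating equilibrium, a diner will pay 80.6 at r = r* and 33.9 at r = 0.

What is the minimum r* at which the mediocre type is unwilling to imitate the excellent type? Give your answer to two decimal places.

2.09

The mediocre type at r = 0 receives 33.9; imitating at r* yields 80.6 − 10.7·r*².
Indifference: 33.9 = 80.6 − 10.7·r*², so r*² = (80.6 − 33.9) / 10.7 ≈ 4.3645.
r* = √4.3645 ≈ 2.09.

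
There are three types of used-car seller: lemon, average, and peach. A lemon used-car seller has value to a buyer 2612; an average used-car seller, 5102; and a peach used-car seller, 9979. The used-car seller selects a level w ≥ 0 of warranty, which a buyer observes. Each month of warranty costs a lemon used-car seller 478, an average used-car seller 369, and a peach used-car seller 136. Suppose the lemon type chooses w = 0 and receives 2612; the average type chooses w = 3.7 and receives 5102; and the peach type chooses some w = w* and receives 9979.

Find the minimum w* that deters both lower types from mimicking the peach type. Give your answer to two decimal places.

Average type (on-path payoff 5102 − 369×3.7 = 3736.7) won't mimic when 3736.7 ≥ 9979 − 369·w*, i.e. w* ≥ 16.92.
Lemon type (on-path payoff 2612) won't mimic when 2612 ≥ 9979 − 478·w*, i.e. w* ≥ 15.41.
Both must hold, so w* = max(15.41, 16.92) = 16.92. The average type's constraint binds.

16.92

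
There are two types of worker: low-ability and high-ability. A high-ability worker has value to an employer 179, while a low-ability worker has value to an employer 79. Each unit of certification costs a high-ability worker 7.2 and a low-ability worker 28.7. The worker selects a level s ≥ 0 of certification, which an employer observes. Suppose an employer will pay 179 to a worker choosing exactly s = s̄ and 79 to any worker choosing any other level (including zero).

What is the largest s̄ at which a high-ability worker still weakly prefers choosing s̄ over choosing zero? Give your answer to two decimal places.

13.89

Choosing s̄ yields the high-ability type 179 − 7.2·s̄; choosing zero yields 79.
The high-ability type is indifferent at 179 − 7.2·s̄ = 79, i.e. s̄ = (179 − 79) / 7.2 ≈ 13.89.
For any s̄ above 13.89 the high-ability type would rather pool at zero, so separation collapses.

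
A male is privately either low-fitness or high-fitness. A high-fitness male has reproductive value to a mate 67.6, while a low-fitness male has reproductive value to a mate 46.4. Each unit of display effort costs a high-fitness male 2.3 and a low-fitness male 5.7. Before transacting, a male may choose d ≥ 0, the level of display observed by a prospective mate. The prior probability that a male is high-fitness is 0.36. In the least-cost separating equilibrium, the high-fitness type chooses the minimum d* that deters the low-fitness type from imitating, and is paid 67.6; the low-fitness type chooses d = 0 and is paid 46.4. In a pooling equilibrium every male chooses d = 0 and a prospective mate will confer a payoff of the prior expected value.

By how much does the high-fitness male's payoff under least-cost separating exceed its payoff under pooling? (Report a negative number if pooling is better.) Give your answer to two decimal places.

Least-cost separating signal: d* solves 46.4 = 67.6 − 5.7·d*, so d* = (67.6 − 46.4)/5.7 ≈ 3.7193.
High-fitness type's separating payoff: 67.6 − 2.3 × d* = 67.6 − 2.3 × (67.6 − 46.4)/5.7 = 67.6 − 48.76/5.7 ≈ 59.0456.
Pooling payoff: 0.36 × 67.6 + 0.64 × 46.4 = 54.032.
Difference: 59.0456 − 54.032 = 5.0136, i.e. 5.01 to two decimal places.
The high-fitness type prefers to separate.

5.01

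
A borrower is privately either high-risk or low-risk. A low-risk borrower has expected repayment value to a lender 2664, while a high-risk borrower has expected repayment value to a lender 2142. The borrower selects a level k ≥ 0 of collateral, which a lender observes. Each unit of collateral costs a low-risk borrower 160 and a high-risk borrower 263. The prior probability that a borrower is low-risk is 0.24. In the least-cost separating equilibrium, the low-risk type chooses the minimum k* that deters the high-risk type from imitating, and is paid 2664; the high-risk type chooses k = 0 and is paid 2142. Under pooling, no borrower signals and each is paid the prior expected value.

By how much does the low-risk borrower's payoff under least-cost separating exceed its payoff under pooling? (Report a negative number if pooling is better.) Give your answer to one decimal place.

Least-cost separating signal: k* solves 2142 = 2664 − 263·k*, so k* = (2664 − 2142)/263 ≈ 1.9848.
Low-risk type's separating payoff: 2664 − 160 × k* = 2664 − 160 × (2664 − 2142)/263 = 2664 − 83520/263 ≈ 2346.433.
Pooling payoff: 0.24 × 2664 + 0.76 × 2142 = 2267.28.
Difference: 2346.433 − 2267.28 = 79.153, i.e. 79.2 to one decimal place.
The low-risk type prefers to separate.

79.2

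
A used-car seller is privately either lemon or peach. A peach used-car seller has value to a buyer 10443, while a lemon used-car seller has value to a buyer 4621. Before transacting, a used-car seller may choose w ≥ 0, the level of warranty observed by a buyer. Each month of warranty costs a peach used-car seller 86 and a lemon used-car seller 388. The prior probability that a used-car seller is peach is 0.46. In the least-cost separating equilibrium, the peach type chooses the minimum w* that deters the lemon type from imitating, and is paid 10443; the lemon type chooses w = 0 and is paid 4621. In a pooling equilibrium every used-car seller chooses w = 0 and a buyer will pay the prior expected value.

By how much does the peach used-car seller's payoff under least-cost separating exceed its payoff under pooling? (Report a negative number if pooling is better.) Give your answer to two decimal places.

1853.44

Least-cost separating signal: w* solves 4621 = 10443 − 388·w*, so w* = (10443 − 4621)/388 ≈ 15.0052.
Peach type's separating payoff: 10443 − 86 × w* = 10443 − 86 × (10443 − 4621)/388 = 10443 − 500692/388 ≈ 9152.5567.
Pooling payoff: 0.46 × 10443 + 0.54 × 4621 = 7299.12.
Difference: 9152.5567 − 7299.12 = 1853.4367, i.e. 1853.44 to two decimal places.
The peach type prefers to separate.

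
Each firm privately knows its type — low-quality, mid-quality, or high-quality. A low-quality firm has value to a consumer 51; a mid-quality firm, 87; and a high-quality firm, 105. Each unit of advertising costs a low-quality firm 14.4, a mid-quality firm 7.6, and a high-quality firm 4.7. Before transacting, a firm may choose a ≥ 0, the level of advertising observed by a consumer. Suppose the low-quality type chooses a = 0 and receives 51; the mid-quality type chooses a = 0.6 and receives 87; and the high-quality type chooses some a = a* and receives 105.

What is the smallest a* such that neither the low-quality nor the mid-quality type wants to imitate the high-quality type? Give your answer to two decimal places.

Mid-quality type (on-path payoff 87 − 7.6×0.6 = 82.44) won't mimic when 82.44 ≥ 105 − 7.6·a*, i.e. a* ≥ 2.97.
Low-quality type (on-path payoff 51) won't mimic when 51 ≥ 105 − 14.4·a*, i.e. a* ≥ 3.75.
Both must hold, so a* = max(3.75, 2.97) = 3.75. The low-quality type's constraint binds.

3.75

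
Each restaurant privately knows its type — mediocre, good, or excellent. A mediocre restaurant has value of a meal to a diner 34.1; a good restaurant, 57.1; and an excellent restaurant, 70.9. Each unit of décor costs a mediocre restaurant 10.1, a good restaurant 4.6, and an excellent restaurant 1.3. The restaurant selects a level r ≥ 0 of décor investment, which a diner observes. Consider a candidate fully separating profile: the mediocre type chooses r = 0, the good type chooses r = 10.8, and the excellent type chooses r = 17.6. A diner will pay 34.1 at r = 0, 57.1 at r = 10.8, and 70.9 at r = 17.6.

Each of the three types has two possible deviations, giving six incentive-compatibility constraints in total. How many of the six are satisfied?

5

Mediocre (own payoff 34.1): to r=10.8 gives 57.1 − 10.1×10.8 = -51.98 → no gain ✓; to r=17.6 gives 70.9 − 10.1×17.6 = -106.86 → no gain ✓.
Good (own payoff 57.1 − 4.6×10.8 = 7.42): to r=0 gives 34.1 → profitable ✗; to r=17.6 gives 70.9 − 4.6×17.6 = -10.06 → no gain ✓.
Excellent (own payoff 70.9 − 1.3×17.6 = 48.02): to r=0 gives 34.1 → no gain ✓; to r=10.8 gives 57.1 − 1.3×10.8 = 43.06 → no gain ✓.
5 of the 6 constraints hold; not an equilibrium.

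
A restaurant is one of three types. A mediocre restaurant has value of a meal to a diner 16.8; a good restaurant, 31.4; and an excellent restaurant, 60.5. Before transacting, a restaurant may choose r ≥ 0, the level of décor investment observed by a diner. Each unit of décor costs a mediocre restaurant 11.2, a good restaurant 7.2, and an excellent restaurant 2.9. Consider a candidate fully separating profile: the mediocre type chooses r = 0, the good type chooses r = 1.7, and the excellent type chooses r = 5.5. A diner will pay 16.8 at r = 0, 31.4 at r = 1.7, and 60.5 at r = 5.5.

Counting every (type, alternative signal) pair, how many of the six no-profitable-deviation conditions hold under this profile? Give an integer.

Excellent (own payoff 60.5 − 2.9×5.5 = 44.55): to r=0 gives 16.8 → no gain ✓; to r=1.7 gives 31.4 − 2.9×1.7 = 26.47 → no gain ✓.
Mediocre (own payoff 16.8): to r=1.7 gives 31.4 − 11.2×1.7 = 12.36 → no gain ✓; to r=5.5 gives 60.5 − 11.2×5.5 = -1.1 → no gain ✓.
Good (own payoff 31.4 − 7.2×1.7 = 19.16): to r=0 gives 16.8 → no gain ✓; to r=5.5 gives 60.5 − 7.2×5.5 = 20.9 → profitable ✗.
5 of the 6 constraints hold; not an equilibrium.

5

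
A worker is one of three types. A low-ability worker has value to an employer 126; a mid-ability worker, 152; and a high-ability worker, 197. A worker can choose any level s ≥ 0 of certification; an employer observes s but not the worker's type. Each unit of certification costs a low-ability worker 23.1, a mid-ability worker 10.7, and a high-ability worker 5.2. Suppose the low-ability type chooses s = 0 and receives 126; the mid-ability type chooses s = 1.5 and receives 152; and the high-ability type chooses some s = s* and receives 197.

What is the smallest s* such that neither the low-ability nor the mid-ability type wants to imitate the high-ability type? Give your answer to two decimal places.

5.71

Mid-ability type (on-path payoff 152 − 10.7×1.5 = 135.95) won't mimic when 135.95 ≥ 197 − 10.7·s*, i.e. s* ≥ 5.71.
Low-ability type (on-path payoff 126) won't mimic when 126 ≥ 197 − 23.1·s*, i.e. s* ≥ 3.07.
Both must hold, so s* = max(3.07, 5.71) = 5.71. The mid-ability type's constraint binds.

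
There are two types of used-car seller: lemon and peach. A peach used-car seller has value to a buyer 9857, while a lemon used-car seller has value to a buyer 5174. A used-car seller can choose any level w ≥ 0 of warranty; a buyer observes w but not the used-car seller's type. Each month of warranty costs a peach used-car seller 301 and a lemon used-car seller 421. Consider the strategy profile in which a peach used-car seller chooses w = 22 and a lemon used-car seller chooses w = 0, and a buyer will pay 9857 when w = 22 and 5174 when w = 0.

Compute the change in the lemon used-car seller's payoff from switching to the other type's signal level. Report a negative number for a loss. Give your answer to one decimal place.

Playing w = 0 the lemon used-car seller receives 5174.
Deviating to w = 22 brings payment 9857 at cost 421 × 22 = 9262, netting 595.
Gain from deviating: 595 − 5174 = -4579.0.
The gain is negative, so the lemon type's incentive-compatibility constraint is satisfied.

-4579.0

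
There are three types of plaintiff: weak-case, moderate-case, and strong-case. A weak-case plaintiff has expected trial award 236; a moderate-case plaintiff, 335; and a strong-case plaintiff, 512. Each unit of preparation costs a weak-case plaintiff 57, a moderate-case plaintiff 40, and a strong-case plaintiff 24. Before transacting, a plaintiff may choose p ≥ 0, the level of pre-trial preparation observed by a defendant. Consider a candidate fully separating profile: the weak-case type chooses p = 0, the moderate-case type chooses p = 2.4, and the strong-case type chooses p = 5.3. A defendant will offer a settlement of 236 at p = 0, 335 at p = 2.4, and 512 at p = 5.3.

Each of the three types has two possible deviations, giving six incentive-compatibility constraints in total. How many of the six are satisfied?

5

Strong-case (own payoff 512 − 24×5.3 = 384.8): to p=0 gives 236 → no gain ✓; to p=2.4 gives 335 − 24×2.4 = 277.4 → no gain ✓.
Moderate-case (own payoff 335 − 40×2.4 = 239): to p=0 gives 236 → no gain ✓; to p=5.3 gives 512 − 40×5.3 = 300 → profitable ✗.
Weak-case (own payoff 236): to p=2.4 gives 335 − 57×2.4 = 198.2 → no gain ✓; to p=5.3 gives 512 − 57×5.3 = 209.9 → no gain ✓.
5 of the 6 constraints hold; not an equilibrium.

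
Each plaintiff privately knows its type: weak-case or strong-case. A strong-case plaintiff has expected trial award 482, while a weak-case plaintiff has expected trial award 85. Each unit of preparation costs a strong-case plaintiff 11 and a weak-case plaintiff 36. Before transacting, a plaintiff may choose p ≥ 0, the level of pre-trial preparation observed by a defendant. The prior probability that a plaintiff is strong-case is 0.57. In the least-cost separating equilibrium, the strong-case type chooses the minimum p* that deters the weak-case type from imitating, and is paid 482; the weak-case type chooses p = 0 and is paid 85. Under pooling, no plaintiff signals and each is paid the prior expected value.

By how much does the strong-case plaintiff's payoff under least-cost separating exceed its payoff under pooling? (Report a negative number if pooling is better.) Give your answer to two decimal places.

49.40

Least-cost separating signal: p* solves 85 = 482 − 36·p*, so p* = (482 − 85)/36 ≈ 11.0278.
Strong-case type's separating payoff: 482 − 11 × p* = 482 − 11 × (482 − 85)/36 = 482 − 4367/36 ≈ 360.6944.
Pooling payoff: 0.57 × 482 + 0.43 × 85 = 311.29.
Difference: 360.6944 − 311.29 = 49.4044, i.e. 49.40 to two decimal places.
The strong-case type prefers to separate.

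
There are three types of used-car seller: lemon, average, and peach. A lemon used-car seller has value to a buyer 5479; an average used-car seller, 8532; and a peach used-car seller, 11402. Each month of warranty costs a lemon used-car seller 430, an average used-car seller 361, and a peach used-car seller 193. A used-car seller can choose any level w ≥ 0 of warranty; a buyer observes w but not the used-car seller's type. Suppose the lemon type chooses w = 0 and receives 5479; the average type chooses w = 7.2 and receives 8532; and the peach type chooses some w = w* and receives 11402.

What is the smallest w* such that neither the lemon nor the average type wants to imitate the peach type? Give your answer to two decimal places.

15.15

Average type (on-path payoff 8532 − 361×7.2 = 5932.8) won't mimic when 5932.8 ≥ 11402 − 361·w*, i.e. w* ≥ 15.15.
Lemon type (on-path payoff 5479) won't mimic when 5479 ≥ 11402 − 430·w*, i.e. w* ≥ 13.77.
Both must hold, so w* = max(13.77, 15.15) = 15.15. The average type's constraint binds.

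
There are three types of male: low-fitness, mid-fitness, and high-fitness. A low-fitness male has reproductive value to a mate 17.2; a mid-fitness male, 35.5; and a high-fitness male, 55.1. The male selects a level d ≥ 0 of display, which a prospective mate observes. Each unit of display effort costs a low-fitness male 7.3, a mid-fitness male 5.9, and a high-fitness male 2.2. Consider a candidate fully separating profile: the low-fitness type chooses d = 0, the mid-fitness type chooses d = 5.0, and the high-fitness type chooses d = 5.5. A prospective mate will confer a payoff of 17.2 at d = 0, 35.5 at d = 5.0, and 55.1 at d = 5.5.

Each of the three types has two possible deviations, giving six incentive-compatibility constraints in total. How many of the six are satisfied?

4

Mid-fitness (own payoff 35.5 − 5.9×5.0 = 6): to d=0 gives 17.2 → profitable ✗; to d=5.5 gives 55.1 − 5.9×5.5 = 22.65 → profitable ✗.
High-fitness (own payoff 55.1 − 2.2×5.5 = 43): to d=0 gives 17.2 → no gain ✓; to d=5.0 gives 35.5 − 2.2×5.0 = 24.5 → no gain ✓.
Low-fitness (own payoff 17.2): to d=5.0 gives 35.5 − 7.3×5.0 = -1 → no gain ✓; to d=5.5 gives 55.1 − 7.3×5.5 = 14.95 → no gain ✓.
4 of the 6 constraints hold; not an equilibrium.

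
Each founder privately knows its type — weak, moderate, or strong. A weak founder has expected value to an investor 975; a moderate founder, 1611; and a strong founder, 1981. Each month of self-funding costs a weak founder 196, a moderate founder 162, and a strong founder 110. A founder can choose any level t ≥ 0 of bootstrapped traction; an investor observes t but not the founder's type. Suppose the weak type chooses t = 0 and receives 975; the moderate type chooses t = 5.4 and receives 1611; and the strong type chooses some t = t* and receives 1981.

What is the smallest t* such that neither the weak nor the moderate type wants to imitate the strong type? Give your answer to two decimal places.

7.68

Weak type (on-path payoff 975) won't mimic when 975 ≥ 1981 − 196·t*, i.e. t* ≥ 5.13.
Moderate type (on-path payoff 1611 − 162×5.4 = 736.2) won't mimic when 736.2 ≥ 1981 − 162·t*, i.e. t* ≥ 7.68.
Both must hold, so t* = max(5.13, 7.68) = 7.68. The moderate type's constraint binds.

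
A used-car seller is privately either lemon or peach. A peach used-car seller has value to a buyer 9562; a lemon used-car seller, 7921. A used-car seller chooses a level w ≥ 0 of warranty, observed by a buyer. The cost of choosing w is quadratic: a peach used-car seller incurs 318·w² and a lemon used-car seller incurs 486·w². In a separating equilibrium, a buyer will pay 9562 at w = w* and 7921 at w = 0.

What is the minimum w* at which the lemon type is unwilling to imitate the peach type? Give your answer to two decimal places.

1.84

The lemon type at w = 0 receives 7921; imitating at w* yields 9562 − 486·w*².
Indifference: 7921 = 9562 − 486·w*², so w*² = (9562 − 7921) / 486 ≈ 3.3765.
w* = √3.3765 ≈ 1.84.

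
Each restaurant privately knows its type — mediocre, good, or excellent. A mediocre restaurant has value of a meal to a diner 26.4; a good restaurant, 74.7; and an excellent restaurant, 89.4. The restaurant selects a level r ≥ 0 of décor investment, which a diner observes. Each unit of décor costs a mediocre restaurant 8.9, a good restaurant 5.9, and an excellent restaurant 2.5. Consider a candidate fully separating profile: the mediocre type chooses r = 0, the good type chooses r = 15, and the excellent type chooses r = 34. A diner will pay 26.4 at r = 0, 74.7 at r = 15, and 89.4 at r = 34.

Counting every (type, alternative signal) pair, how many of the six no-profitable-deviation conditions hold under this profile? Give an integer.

Good (own payoff 74.7 − 5.9×15 = -13.8): to r=0 gives 26.4 → profitable ✗; to r=34 gives 89.4 − 5.9×34 = -111.2 → no gain ✓.
Mediocre (own payoff 26.4): to r=15 gives 74.7 − 8.9×15 = -58.8 → no gain ✓; to r=34 gives 89.4 − 8.9×34 = -213.2 → no gain ✓.
Excellent (own payoff 89.4 − 2.5×34 = 4.4): to r=0 gives 26.4 → profitable ✗; to r=15 gives 74.7 − 2.5×15 = 37.2 → profitable ✗.
3 of the 6 constraints hold; not an equilibrium.

3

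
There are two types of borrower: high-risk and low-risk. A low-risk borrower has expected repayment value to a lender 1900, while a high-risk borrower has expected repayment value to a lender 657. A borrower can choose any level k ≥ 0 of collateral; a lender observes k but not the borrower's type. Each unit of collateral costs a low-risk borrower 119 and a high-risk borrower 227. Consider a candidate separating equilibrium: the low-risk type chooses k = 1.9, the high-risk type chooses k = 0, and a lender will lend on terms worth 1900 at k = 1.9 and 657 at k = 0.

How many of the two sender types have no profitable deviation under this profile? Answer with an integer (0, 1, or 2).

High-risk type: stay at 0 → 657; mimic → 1900 − 227 × 1.9 = 1468.7. IC fails (657 < 1468.7).
Low-risk type: signal → 1900 − 119 × 1.9 = 1673.9; deviate to 0 → 657. IC holds (1673.9 ≥ 657).
1 of 2 constraints hold, so this profile is not an equilibrium.

1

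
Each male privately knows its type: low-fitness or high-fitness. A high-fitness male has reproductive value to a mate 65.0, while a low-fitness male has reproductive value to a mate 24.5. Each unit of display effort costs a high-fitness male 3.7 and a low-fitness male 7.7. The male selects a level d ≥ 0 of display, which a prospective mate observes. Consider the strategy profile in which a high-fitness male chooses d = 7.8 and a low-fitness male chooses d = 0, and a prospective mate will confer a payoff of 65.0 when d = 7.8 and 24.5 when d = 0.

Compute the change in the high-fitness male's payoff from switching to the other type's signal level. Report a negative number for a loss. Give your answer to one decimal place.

Playing d = 7.8 the high-fitness male receives 65.0 − 3.7 × 7.8 = 36.14.
Deviating to d = 0 yields 24.5 instead.
Gain from deviating: 24.5 − 36.14 = -11.64, i.e. -11.6 to one decimal place.
The gain is negative, so the high-fitness type's incentive-compatibility constraint is satisfied.

-11.6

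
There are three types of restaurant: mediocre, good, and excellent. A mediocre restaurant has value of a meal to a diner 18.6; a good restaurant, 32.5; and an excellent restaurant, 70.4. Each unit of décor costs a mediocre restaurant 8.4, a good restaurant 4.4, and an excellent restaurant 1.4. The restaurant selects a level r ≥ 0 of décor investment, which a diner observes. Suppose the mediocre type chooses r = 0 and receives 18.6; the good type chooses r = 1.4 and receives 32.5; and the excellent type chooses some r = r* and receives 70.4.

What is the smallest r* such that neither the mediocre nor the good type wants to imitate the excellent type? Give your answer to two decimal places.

10.01

Good type (on-path payoff 32.5 − 4.4×1.4 = 26.34) won't mimic when 26.34 ≥ 70.4 − 4.4·r*, i.e. r* ≥ 10.01.
Mediocre type (on-path payoff 18.6) won't mimic when 18.6 ≥ 70.4 − 8.4·r*, i.e. r* ≥ 6.17.
Both must hold, so r* = max(6.17, 10.01) = 10.01. The good type's constraint binds.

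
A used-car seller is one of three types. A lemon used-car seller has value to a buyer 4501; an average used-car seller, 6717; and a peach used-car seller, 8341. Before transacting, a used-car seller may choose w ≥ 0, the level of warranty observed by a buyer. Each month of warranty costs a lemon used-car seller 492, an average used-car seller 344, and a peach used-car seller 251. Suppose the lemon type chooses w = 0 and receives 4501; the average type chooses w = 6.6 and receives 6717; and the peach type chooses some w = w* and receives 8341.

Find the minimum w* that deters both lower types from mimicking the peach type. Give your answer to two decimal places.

Lemon type (on-path payoff 4501) won't mimic when 4501 ≥ 8341 − 492·w*, i.e. w* ≥ 7.80.
Average type (on-path payoff 6717 − 344×6.6 = 4446.6) won't mimic when 4446.6 ≥ 8341 − 344·w*, i.e. w* ≥ 11.32.
Both must hold, so w* = max(7.80, 11.32) = 11.32. The average type's constraint binds.

11.32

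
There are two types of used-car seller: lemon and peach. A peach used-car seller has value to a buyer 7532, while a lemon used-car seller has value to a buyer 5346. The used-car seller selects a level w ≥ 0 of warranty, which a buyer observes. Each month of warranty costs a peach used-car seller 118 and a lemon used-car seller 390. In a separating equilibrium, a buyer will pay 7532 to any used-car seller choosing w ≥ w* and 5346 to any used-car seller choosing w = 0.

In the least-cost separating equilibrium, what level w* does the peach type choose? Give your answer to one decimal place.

A lemon used-car seller choosing w = 0 receives 5346.
Imitating at w* instead would pay 7532 at cost 390·w*, netting 7532 − 390·w*.
Indifference: 5346 = 7532 − 390·w*, so w* = (7532 − 5346) / 390 ≈ 5.6.
At w* the lemon type's incentive constraint just binds; the peach type strictly prefers w* since its per-unit cost is lower.

5.6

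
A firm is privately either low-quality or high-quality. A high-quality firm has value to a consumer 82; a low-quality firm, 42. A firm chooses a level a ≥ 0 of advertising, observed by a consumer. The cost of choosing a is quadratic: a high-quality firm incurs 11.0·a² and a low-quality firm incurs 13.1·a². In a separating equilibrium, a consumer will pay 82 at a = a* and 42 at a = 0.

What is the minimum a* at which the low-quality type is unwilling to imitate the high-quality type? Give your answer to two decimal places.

The low-quality type at a = 0 receives 42; imitating at a* yields 82 − 13.1·a*².
Indifference: 42 = 82 − 13.1·a*², so a*² = (82 − 42) / 13.1 ≈ 3.0534.
a* = √3.0534 ≈ 1.75.

1.75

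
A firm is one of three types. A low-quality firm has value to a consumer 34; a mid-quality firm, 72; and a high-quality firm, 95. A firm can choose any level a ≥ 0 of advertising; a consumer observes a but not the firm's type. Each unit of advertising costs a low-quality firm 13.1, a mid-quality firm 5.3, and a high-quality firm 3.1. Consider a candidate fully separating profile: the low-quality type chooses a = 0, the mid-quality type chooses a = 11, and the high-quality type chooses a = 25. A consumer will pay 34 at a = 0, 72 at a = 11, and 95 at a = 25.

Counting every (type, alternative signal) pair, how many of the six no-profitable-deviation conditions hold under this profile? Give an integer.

3

High-quality (own payoff 95 − 3.1×25 = 17.5): to a=0 gives 34 → profitable ✗; to a=11 gives 72 − 3.1×11 = 37.9 → profitable ✗.
Mid-quality (own payoff 72 − 5.3×11 = 13.7): to a=0 gives 34 → profitable ✗; to a=25 gives 95 − 5.3×25 = -37.5 → no gain ✓.
Low-quality (own payoff 34): to a=11 gives 72 − 13.1×11 = -72.1 → no gain ✓; to a=25 gives 95 − 13.1×25 = -232.5 → no gain ✓.
3 of the 6 constraints hold; not an equilibrium.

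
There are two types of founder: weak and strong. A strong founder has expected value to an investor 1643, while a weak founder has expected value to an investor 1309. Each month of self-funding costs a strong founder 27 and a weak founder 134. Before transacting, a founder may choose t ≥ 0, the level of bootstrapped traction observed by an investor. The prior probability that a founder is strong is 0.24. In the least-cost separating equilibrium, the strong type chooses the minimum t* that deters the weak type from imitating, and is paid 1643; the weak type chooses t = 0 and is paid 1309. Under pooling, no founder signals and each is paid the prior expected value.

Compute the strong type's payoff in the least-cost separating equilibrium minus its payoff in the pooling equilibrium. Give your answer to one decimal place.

Least-cost separating signal: t* solves 1309 = 1643 − 134·t*, so t* = (1643 − 1309)/134 ≈ 2.4925.
Strong type's separating payoff: 1643 − 27 × t* = 1643 − 27 × (1643 − 1309)/134 = 1643 − 9018/134 ≈ 1575.701.
Pooling payoff: 0.24 × 1643 + 0.76 × 1309 = 1389.16.
Difference: 1575.701 − 1389.16 = 186.541, i.e. 186.5 to one decimal place.
The strong type prefers to separate.

186.5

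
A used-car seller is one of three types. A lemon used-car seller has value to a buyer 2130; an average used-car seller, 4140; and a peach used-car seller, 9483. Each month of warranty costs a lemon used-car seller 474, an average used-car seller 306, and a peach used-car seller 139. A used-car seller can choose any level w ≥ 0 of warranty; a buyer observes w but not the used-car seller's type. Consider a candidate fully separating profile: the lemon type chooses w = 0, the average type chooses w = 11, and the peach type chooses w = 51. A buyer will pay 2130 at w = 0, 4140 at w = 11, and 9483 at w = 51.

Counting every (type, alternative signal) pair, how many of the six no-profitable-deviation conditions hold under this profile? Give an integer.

4

Lemon (own payoff 2130): to w=11 gives 4140 − 474×11 = -1074 → no gain ✓; to w=51 gives 9483 − 474×51 = -14691 → no gain ✓.
Peach (own payoff 9483 − 139×51 = 2394): to w=0 gives 2130 → no gain ✓; to w=11 gives 4140 − 139×11 = 2611 → profitable ✗.
Average (own payoff 4140 − 306×11 = 774): to w=0 gives 2130 → profitable ✗; to w=51 gives 9483 − 306×51 = -6123 → no gain ✓.
4 of the 6 constraints hold; not an equilibrium.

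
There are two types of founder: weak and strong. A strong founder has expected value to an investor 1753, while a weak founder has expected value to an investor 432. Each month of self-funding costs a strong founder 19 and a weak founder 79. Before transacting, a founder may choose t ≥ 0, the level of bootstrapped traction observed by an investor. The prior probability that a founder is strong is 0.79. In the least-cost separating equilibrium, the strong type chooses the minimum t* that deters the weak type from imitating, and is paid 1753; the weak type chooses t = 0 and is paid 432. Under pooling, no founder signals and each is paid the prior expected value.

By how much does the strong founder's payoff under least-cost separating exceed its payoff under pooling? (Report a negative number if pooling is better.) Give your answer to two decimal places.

-40.30

Least-cost separating signal: t* solves 432 = 1753 − 79·t*, so t* = (1753 − 432)/79 ≈ 16.7215.
Strong type's separating payoff: 1753 − 19 × t* = 1753 − 19 × (1753 − 432)/79 = 1753 − 25099/79 ≈ 1435.2911.
Pooling payoff: 0.79 × 1753 + 0.21 × 432 = 1475.59.
Difference: 1435.2911 − 1475.59 = -40.2989, i.e. -40.30 to two decimal places.
The strong type would prefer the pooling outcome.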